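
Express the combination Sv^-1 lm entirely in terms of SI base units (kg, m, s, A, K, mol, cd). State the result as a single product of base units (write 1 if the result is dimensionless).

Sv = J/kg (equivalent dose = energy per mass),
    = m²·s⁻².
So Sv⁻¹ = m⁻²·s².
lm = cd·sr = cd (luminous flux; sr is dimensionless).
Combining: Sv⁻¹·lm = (m⁻²·s²) · cd = m⁻²·s²·cd.

m⁻²·s²·cd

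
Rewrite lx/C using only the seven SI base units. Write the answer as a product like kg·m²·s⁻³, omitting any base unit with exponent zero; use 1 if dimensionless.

m⁻²·s⁻¹·A⁻¹·cd

C = s·A.
So C⁻¹ = s⁻¹·A⁻¹.
lx = m⁻²·cd.
Combining: C⁻¹·lx = (s⁻¹·A⁻¹) · (m⁻²·cd) = m⁻²·s⁻¹·A⁻¹·cd.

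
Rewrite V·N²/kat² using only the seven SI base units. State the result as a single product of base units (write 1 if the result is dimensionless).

V = W/A (potential = power per current),
    = kg·m²·s⁻³·A⁻¹.
kat = mol/s = s⁻¹·mol (catalytic activity).
So kat⁻² = s²·mol⁻².
N = kg·m/s² = kg·m·s⁻² (force = mass × acceleration).
So N² = kg²·m²·s⁻⁴.
Combining: V·kat⁻²·N² = (kg·m²·s⁻³·A⁻¹) · (s²·mol⁻²) · (kg²·m²·s⁻⁴) = kg³·m⁴·s⁻⁵·A⁻¹·mol⁻².

kg³·m⁴·s⁻⁵·A⁻¹·mol⁻²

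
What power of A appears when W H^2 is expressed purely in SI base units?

-4

W = J/s (power = energy per time),
    = kg·m²·s⁻³.
H = Wb/A (inductance = flux per current),
    = kg·m²·s⁻²·A⁻².
So H² = kg²·m⁴·s⁻⁴·A⁻⁴.
Combining: W·H² = (kg·m²·s⁻³) · (kg²·m⁴·s⁻⁴·A⁻⁴) = kg³·m⁶·s⁻⁷·A⁻⁴.
The exponent of A is -4.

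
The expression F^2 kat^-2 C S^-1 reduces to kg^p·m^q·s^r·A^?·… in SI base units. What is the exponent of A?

F = kg⁻¹·m⁻²·s⁴·A².
So F² = kg⁻²·m⁻⁴·s⁸·A⁴.
kat = s⁻¹·mol.
So kat⁻² = s²·mol⁻².
C = s·A.
S = kg⁻¹·m⁻²·s³·A².
So S⁻¹ = kg·m²·s⁻³·A⁻².
Combining: F²·kat⁻²·C·S⁻¹ = (kg⁻²·m⁻⁴·s⁸·A⁴) · (s²·mol⁻²) · (s·A) · (kg·m²·s⁻³·A⁻²) = kg⁻¹·m⁻²·s⁸·A³·mol⁻².
The exponent of A is 3.

3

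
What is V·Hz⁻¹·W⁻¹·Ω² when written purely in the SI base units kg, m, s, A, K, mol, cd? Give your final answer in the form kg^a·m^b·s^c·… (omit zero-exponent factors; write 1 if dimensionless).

V = kg·m²·s⁻³·A⁻¹.
Hz = s⁻¹.
So Hz⁻¹ = s.
W = kg·m²·s⁻³.
So W⁻¹ = kg⁻¹·m⁻²·s³.
Ω = kg·m²·s⁻³·A⁻².
So Ω² = kg²·m⁴·s⁻⁶·A⁻⁴.
Combining: V·Hz⁻¹·W⁻¹·Ω² = (kg·m²·s⁻³·A⁻¹) · s · (kg⁻¹·m⁻²·s³) · (kg²·m⁴·s⁻⁶·A⁻⁴) = kg²·m⁴·s⁻⁵·A⁻⁵.

kg²·m⁴·s⁻⁵·A⁻⁵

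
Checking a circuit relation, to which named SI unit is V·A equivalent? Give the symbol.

V = kg·m²·s⁻³·A⁻¹.
Combining: V·A = (kg·m²·s⁻³·A⁻¹) · A = kg·m²·s⁻³.
kg·m²·s⁻³ is the base-SI form of the watt.

W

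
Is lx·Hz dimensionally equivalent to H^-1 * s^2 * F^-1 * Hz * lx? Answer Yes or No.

Left side:
  lx = m⁻²·cd.
  Hz = s⁻¹.
  Combining: lx·Hz = (m⁻²·cd) · s⁻¹ = m⁻²·s⁻¹·cd.
Right side:
  H = Wb/A (inductance = flux per current),
      = kg·m²·s⁻²·A⁻².
  So H⁻¹ = kg⁻¹·m⁻²·s²·A².
  F = C/V (capacitance = charge per voltage),
      = A·s/(kg·m²·s⁻³·A⁻¹) (substituting C and V),
      = kg⁻¹·m⁻²·s⁴·A².
  So F⁻¹ = kg·m²·s⁻⁴·A⁻².
  Hz = 1/s = s⁻¹ (frequency is cycles per second).
  lx = lm/m² (illuminance = luminous flux per area),
      = m⁻²·cd.
  Combining: H⁻¹·s²·F⁻¹·Hz·lx = (kg⁻¹·m⁻²·s²·A²) · s² · (kg·m²·s⁻⁴·A⁻²) · s⁻¹ · (m⁻²·cd) = m⁻²·s⁻¹·cd.
Both reduce to m⁻²·s⁻¹·cd.

Yes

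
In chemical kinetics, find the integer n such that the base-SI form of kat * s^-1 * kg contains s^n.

-2

kat = s⁻¹·mol.
Combining: kat·s⁻¹·kg = (s⁻¹·mol) · s⁻¹ · kg = kg·s⁻²·mol.
The exponent of s is -2.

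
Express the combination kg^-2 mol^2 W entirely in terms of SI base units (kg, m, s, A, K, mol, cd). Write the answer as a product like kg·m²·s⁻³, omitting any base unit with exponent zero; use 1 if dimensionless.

W = J/s (power = energy per time),
    = kg·m²·s⁻³.
Combining: kg⁻²·mol²·W = kg⁻² · mol² · (kg·m²·s⁻³) = kg⁻¹·m²·s⁻³·mol².

kg⁻¹·m²·s⁻³·mol²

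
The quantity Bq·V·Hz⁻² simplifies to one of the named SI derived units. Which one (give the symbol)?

Bq = s⁻¹.
V = kg·m²·s⁻³·A⁻¹.
Hz = s⁻¹.
So Hz⁻² = s².
Combining: Bq·V·Hz⁻² = s⁻¹ · (kg·m²·s⁻³·A⁻¹) · s² = kg·m²·s⁻²·A⁻¹.
kg·m²·s⁻²·A⁻¹ is the base-SI form of the weber.

Wb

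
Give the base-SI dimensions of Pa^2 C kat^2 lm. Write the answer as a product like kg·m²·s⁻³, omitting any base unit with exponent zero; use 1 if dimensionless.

kg²·m⁻²·s⁻⁵·A·mol²·cd

Pa = N/m² (pressure = force per area),
    = kg·m⁻¹·s⁻².
So Pa² = kg²·m⁻²·s⁻⁴.
C = A·s = s·A (charge = current × time).
kat = mol/s = s⁻¹·mol (catalytic activity).
So kat² = s⁻²·mol².
lm = cd·sr = cd (luminous flux; sr is dimensionless).
Combining: Pa²·C·kat²·lm = (kg²·m⁻²·s⁻⁴) · (s·A) · (s⁻²·mol²) · cd = kg²·m⁻²·s⁻⁵·A·mol²·cd.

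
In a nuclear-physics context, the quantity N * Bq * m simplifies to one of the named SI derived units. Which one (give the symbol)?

W

N = kg·m/s² = kg·m·s⁻² (force = mass × acceleration).
Bq = 1/s = s⁻¹ (activity is decays per second).
Combining: N·Bq·m = (kg·m·s⁻²) · s⁻¹ · m = kg·m²·s⁻³.
kg·m²·s⁻³ is the base-SI form of the watt.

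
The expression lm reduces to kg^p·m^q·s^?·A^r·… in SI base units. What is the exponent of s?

lm = cd·sr = cd (luminous flux; sr is dimensionless).
The exponent of s is 0.

0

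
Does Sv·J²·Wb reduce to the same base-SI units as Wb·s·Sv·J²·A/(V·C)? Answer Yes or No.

No

Left side:
  Sv = J/kg (equivalent dose = energy per mass),
      = m²·s⁻².
  J = N·m (work = force × distance),
      = kg·m²·s⁻².
  So J² = kg²·m⁴·s⁻⁴.
  Wb = V·s (flux: a volt is a weber per second),
      = kg·m²·s⁻²·A⁻¹.
  Combining: Sv·J²·Wb = (m²·s⁻²) · (kg²·m⁴·s⁻⁴) · (kg·m²·s⁻²·A⁻¹) = kg³·m⁸·s⁻⁸·A⁻¹.
Right side:
  Wb = V·s (flux: a volt is a weber per second),
      = kg·m²·s⁻²·A⁻¹.
  Sv = J/kg (equivalent dose = energy per mass),
      = m²·s⁻².
  J = N·m (work = force × distance),
      = kg·m²·s⁻².
  So J² = kg²·m⁴·s⁻⁴.
  V = W/A (potential = power per current),
      = kg·m²·s⁻³·A⁻¹.
  So V⁻¹ = kg⁻¹·m⁻²·s³·A.
  C = A·s = s·A (charge = current × time).
  So C⁻¹ = s⁻¹·A⁻¹.
  Combining: Wb·s·Sv·J²·V⁻¹·C⁻¹·A = (kg·m²·s⁻²·A⁻¹) · s · (m²·s⁻²) · (kg²·m⁴·s⁻⁴) · (kg⁻¹·m⁻²·s³·A) · (s⁻¹·A⁻¹) · A = kg²·m⁶·s⁻⁵.
Left is kg³·m⁸·s⁻⁸·A⁻¹; right is kg²·m⁶·s⁻⁵ — different.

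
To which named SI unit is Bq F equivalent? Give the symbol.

Bq = 1/s = s⁻¹ (activity is decays per second).
F = C/V (capacitance = charge per voltage),
    = A·s/(kg·m²·s⁻³·A⁻¹) (substituting C and V),
    = kg⁻¹·m⁻²·s⁴·A².
Combining: Bq·F = s⁻¹ · (kg⁻¹·m⁻²·s⁴·A²) = kg⁻¹·m⁻²·s³·A².
kg⁻¹·m⁻²·s³·A² is the base-SI form of the siemens.

S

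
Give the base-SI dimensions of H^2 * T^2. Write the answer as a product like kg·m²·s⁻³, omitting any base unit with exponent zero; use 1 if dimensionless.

H = kg·m²·s⁻²·A⁻².
So H² = kg²·m⁴·s⁻⁴·A⁻⁴.
T = kg·s⁻²·A⁻¹.
So T² = kg²·s⁻⁴·A⁻².
Combining: H²·T² = (kg²·m⁴·s⁻⁴·A⁻⁴) · (kg²·s⁻⁴·A⁻²) = kg⁴·m⁴·s⁻⁸·A⁻⁶.

kg⁴·m⁴·s⁻⁸·A⁻⁶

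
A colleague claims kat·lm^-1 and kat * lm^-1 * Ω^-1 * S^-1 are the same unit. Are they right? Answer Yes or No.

Left side:
  kat = s⁻¹·mol.
  lm = cd.
  So lm⁻¹ = cd⁻¹.
  Combining: kat·lm⁻¹ = (s⁻¹·mol) · cd⁻¹ = s⁻¹·mol·cd⁻¹.
Right side:
  kat = mol/s = s⁻¹·mol (catalytic activity).
  lm = cd·sr = cd (luminous flux; sr is dimensionless).
  So lm⁻¹ = cd⁻¹.
  Ω = V/A (resistance = voltage per current),
      = kg·m²·s⁻³·A⁻².
  So Ω⁻¹ = kg⁻¹·m⁻²·s³·A².
  S = 1/Ω (conductance is reciprocal resistance),
      = kg⁻¹·m⁻²·s³·A².
  So S⁻¹ = kg·m²·s⁻³·A⁻².
  Combining: kat·lm⁻¹·Ω⁻¹·S⁻¹ = (s⁻¹·mol) · cd⁻¹ · (kg⁻¹·m⁻²·s³·A²) · (kg·m²·s⁻³·A⁻²) = s⁻¹·mol·cd⁻¹.
Both reduce to s⁻¹·mol·cd⁻¹.

Yes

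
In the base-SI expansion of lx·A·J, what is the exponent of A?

1

lx = lm/m² (illuminance = luminous flux per area),
    = m⁻²·cd.
J = N·m (work = force × distance),
    = kg·m²·s⁻².
Combining: lx·A·J = (m⁻²·cd) · A · (kg·m²·s⁻²) = kg·s⁻²·A·cd.
The exponent of A is 1.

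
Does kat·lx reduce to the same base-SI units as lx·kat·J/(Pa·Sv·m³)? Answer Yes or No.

No

Left side:
  kat = s⁻¹·mol.
  lx = m⁻²·cd.
  Combining: kat·lx = (s⁻¹·mol) · (m⁻²·cd) = m⁻²·s⁻¹·mol·cd.
Right side:
  lx = m⁻²·cd.
  Pa = kg·m⁻¹·s⁻².
  So Pa⁻¹ = kg⁻¹·m·s².
  kat = s⁻¹·mol.
  J = kg·m²·s⁻².
  Sv = m²·s⁻².
  So Sv⁻¹ = m⁻²·s².
  Combining: lx·Pa⁻¹·kat·J·Sv⁻¹·m⁻³ = (m⁻²·cd) · (kg⁻¹·m·s²) · (s⁻¹·mol) · (kg·m²·s⁻²) · (m⁻²·s²) · m⁻³ = m⁻⁴·s·mol·cd.
Left is m⁻²·s⁻¹·mol·cd; right is m⁻⁴·s·mol·cd — different.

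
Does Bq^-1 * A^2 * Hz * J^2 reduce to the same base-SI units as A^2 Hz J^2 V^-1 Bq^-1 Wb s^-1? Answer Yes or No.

Yes

Left side:
  Bq = 1/s = s⁻¹ (activity is decays per second).
  So Bq⁻¹ = s.
  Hz = 1/s = s⁻¹ (frequency is cycles per second).
  J = N·m (work = force × distance),
      = kg·m²·s⁻².
  So J² = kg²·m⁴·s⁻⁴.
  Combining: Bq⁻¹·A²·Hz·J² = s · A² · s⁻¹ · (kg²·m⁴·s⁻⁴) = kg²·m⁴·s⁻⁴·A².
Right side:
  Hz = 1/s = s⁻¹ (frequency is cycles per second).
  J = N·m (work = force × distance),
      = kg·m²·s⁻².
  So J² = kg²·m⁴·s⁻⁴.
  V = W/A (potential = power per current),
      = kg·m²·s⁻³·A⁻¹.
  So V⁻¹ = kg⁻¹·m⁻²·s³·A.
  Bq = 1/s = s⁻¹ (activity is decays per second).
  So Bq⁻¹ = s.
  Wb = V·s (flux: a volt is a weber per second),
      = kg·m²·s⁻²·A⁻¹.
  Combining: A²·Hz·J²·V⁻¹·Bq⁻¹·Wb·s⁻¹ = A² · s⁻¹ · (kg²·m⁴·s⁻⁴) · (kg⁻¹·m⁻²·s³·A) · s · (kg·m²·s⁻²·A⁻¹) · s⁻¹ = kg²·m⁴·s⁻⁴·A².
Both reduce to kg²·m⁴·s⁻⁴·A².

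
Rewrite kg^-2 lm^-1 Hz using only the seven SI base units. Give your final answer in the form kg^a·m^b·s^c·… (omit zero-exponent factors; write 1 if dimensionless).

lm = cd.
So lm⁻¹ = cd⁻¹.
Hz = s⁻¹.
Combining: kg⁻²·lm⁻¹·Hz = kg⁻² · cd⁻¹ · s⁻¹ = kg⁻²·s⁻¹·cd⁻¹.

kg⁻²·s⁻¹·cd⁻¹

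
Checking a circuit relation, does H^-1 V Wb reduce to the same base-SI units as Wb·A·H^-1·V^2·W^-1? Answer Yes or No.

Left side:
  H = kg·m²·s⁻²·A⁻².
  So H⁻¹ = kg⁻¹·m⁻²·s²·A².
  V = kg·m²·s⁻³·A⁻¹.
  Wb = kg·m²·s⁻²·A⁻¹.
  Combining: H⁻¹·V·Wb = (kg⁻¹·m⁻²·s²·A²) · (kg·m²·s⁻³·A⁻¹) · (kg·m²·s⁻²·A⁻¹) = kg·m²·s⁻³.
Right side:
  Wb = kg·m²·s⁻²·A⁻¹.
  H = kg·m²·s⁻²·A⁻².
  So H⁻¹ = kg⁻¹·m⁻²·s²·A².
  V = kg·m²·s⁻³·A⁻¹.
  So V² = kg²·m⁴·s⁻⁶·A⁻².
  W = kg·m²·s⁻³.
  So W⁻¹ = kg⁻¹·m⁻²·s³.
  Combining: Wb·A·H⁻¹·V²·W⁻¹ = (kg·m²·s⁻²·A⁻¹) · A · (kg⁻¹·m⁻²·s²·A²) · (kg²·m⁴·s⁻⁶·A⁻²) · (kg⁻¹·m⁻²·s³) = kg·m²·s⁻³.
Both reduce to kg·m²·s⁻³.

Yes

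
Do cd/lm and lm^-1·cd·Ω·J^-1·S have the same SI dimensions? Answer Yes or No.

Left side:
  lm = cd.
  So lm⁻¹ = cd⁻¹.
  Combining: cd·lm⁻¹ = cd · cd⁻¹ = 1.
Right side:
  lm = cd.
  So lm⁻¹ = cd⁻¹.
  Ω = kg·m²·s⁻³·A⁻².
  J = kg·m²·s⁻².
  So J⁻¹ = kg⁻¹·m⁻²·s².
  S = kg⁻¹·m⁻²·s³·A².
  Combining: lm⁻¹·cd·Ω·J⁻¹·S = cd⁻¹ · cd · (kg·m²·s⁻³·A⁻²) · (kg⁻¹·m⁻²·s²) · (kg⁻¹·m⁻²·s³·A²) = kg⁻¹·m⁻²·s².
Left is 1; right is kg⁻¹·m⁻²·s² — different.

No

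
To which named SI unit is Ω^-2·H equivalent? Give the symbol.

Ω = V/A (resistance = voltage per current),
    = kg·m²·s⁻³·A⁻².
So Ω⁻² = kg⁻²·m⁻⁴·s⁶·A⁴.
H = Wb/A (inductance = flux per current),
    = kg·m²·s⁻²·A⁻².
Combining: Ω⁻²·H = (kg⁻²·m⁻⁴·s⁶·A⁴) · (kg·m²·s⁻²·A⁻²) = kg⁻¹·m⁻²·s⁴·A².
kg⁻¹·m⁻²·s⁴·A² is the base-SI form of the farad.

F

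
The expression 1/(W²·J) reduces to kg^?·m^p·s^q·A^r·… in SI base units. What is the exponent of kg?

W = kg·m²·s⁻³.
So W⁻² = kg⁻²·m⁻⁴·s⁶.
J = kg·m²·s⁻².
So J⁻¹ = kg⁻¹·m⁻²·s².
Combining: W⁻²·J⁻¹ = (kg⁻²·m⁻⁴·s⁶) · (kg⁻¹·m⁻²·s²) = kg⁻³·m⁻⁶·s⁸.
The exponent of kg is -3.

-3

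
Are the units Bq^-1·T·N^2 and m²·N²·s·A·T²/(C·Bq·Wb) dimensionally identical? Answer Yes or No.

Yes

Left side:
  Bq = 1/s = s⁻¹ (activity is decays per second).
  So Bq⁻¹ = s.
  T = Wb/m² (flux density = flux per area),
      = kg·s⁻²·A⁻¹.
  N = kg·m/s² = kg·m·s⁻² (force = mass × acceleration).
  So N² = kg²·m²·s⁻⁴.
  Combining: Bq⁻¹·T·N² = s · (kg·s⁻²·A⁻¹) · (kg²·m²·s⁻⁴) = kg³·m²·s⁻⁵·A⁻¹.
Right side:
  C = A·s = s·A (charge = current × time).
  So C⁻¹ = s⁻¹·A⁻¹.
  N = kg·m/s² = kg·m·s⁻² (force = mass × acceleration).
  So N² = kg²·m²·s⁻⁴.
  Bq = 1/s = s⁻¹ (activity is decays per second).
  So Bq⁻¹ = s.
  Wb = V·s (flux: a volt is a weber per second),
      = kg·m²·s⁻²·A⁻¹.
  So Wb⁻¹ = kg⁻¹·m⁻²·s²·A.
  T = Wb/m² (flux density = flux per area),
      = kg·s⁻²·A⁻¹.
  So T² = kg²·s⁻⁴·A⁻².
  Combining: m²·C⁻¹·N²·Bq⁻¹·s·A·Wb⁻¹·T² = m² · (s⁻¹·A⁻¹) · (kg²·m²·s⁻⁴) · s · s · A · (kg⁻¹·m⁻²·s²·A) · (kg²·s⁻⁴·A⁻²) = kg³·m²·s⁻⁵·A⁻¹.
Both reduce to kg³·m²·s⁻⁵·A⁻¹.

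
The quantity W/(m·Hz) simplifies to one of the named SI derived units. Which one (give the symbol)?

Hz = 1/s = s⁻¹ (frequency is cycles per second).
So Hz⁻¹ = s.
W = J/s (power = energy per time),
    = kg·m²·s⁻³.
Combining: m⁻¹·Hz⁻¹·W = m⁻¹ · s · (kg·m²·s⁻³) = kg·m·s⁻².
kg·m·s⁻² is the base-SI form of the newton.

N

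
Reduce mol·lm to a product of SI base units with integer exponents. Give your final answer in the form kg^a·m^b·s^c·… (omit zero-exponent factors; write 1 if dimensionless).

lm = cd·sr = cd (luminous flux; sr is dimensionless).
Combining: mol·lm = mol · cd = mol·cd.

mol·cd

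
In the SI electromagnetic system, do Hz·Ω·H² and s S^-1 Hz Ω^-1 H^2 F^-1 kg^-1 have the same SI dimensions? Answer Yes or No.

Left side:
  Hz = 1/s = s⁻¹ (frequency is cycles per second).
  Ω = V/A (resistance = voltage per current),
      = kg·m²·s⁻³·A⁻².
  H = Wb/A (inductance = flux per current),
      = kg·m²·s⁻²·A⁻².
  So H² = kg²·m⁴·s⁻⁴·A⁻⁴.
  Combining: Hz·Ω·H² = s⁻¹ · (kg·m²·s⁻³·A⁻²) · (kg²·m⁴·s⁻⁴·A⁻⁴) = kg³·m⁶·s⁻⁸·A⁻⁶.
Right side:
  S = 1/Ω (conductance is reciprocal resistance),
      = kg⁻¹·m⁻²·s³·A².
  So S⁻¹ = kg·m²·s⁻³·A⁻².
  Hz = 1/s = s⁻¹ (frequency is cycles per second).
  Ω = V/A (resistance = voltage per current),
      = kg·m²·s⁻³·A⁻².
  So Ω⁻¹ = kg⁻¹·m⁻²·s³·A².
  H = Wb/A (inductance = flux per current),
      = kg·m²·s⁻²·A⁻².
  So H² = kg²·m⁴·s⁻⁴·A⁻⁴.
  F = C/V (capacitance = charge per voltage),
      = A·s/(kg·m²·s⁻³·A⁻¹) (substituting C and V),
      = kg⁻¹·m⁻²·s⁴·A².
  So F⁻¹ = kg·m²·s⁻⁴·A⁻².
  Combining: s·S⁻¹·Hz·Ω⁻¹·H²·F⁻¹·kg⁻¹ = s · (kg·m²·s⁻³·A⁻²) · s⁻¹ · (kg⁻¹·m⁻²·s³·A²) · (kg²·m⁴·s⁻⁴·A⁻⁴) · (kg·m²·s⁻⁴·A⁻²) · kg⁻¹ = kg²·m⁶·s⁻⁸·A⁻⁶.
Left is kg³·m⁶·s⁻⁸·A⁻⁶; right is kg²·m⁶·s⁻⁸·A⁻⁶ — different.

No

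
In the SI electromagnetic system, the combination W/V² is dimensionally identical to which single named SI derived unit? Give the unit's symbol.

S

W = J/s (power = energy per time),
    = kg·m²·s⁻³.
V = W/A (potential = power per current),
    = kg·m²·s⁻³·A⁻¹.
So V⁻² = kg⁻²·m⁻⁴·s⁶·A².
Combining: W·V⁻² = (kg·m²·s⁻³) · (kg⁻²·m⁻⁴·s⁶·A²) = kg⁻¹·m⁻²·s³·A².
kg⁻¹·m⁻²·s³·A² is the base-SI form of the siemens.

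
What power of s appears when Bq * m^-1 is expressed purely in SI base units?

-1

Bq = s⁻¹.
Combining: Bq·m⁻¹ = s⁻¹ · m⁻¹ = m⁻¹·s⁻¹.
The exponent of s is -1.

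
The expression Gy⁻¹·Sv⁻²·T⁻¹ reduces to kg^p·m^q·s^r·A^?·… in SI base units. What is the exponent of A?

1

Gy = m²·s⁻².
So Gy⁻¹ = m⁻²·s².
Sv = m²·s⁻².
So Sv⁻² = m⁻⁴·s⁴.
T = kg·s⁻²·A⁻¹.
So T⁻¹ = kg⁻¹·s²·A.
Combining: Gy⁻¹·Sv⁻²·T⁻¹ = (m⁻²·s²) · (m⁻⁴·s⁴) · (kg⁻¹·s²·A) = kg⁻¹·m⁻⁶·s⁸·A.
The exponent of A is 1.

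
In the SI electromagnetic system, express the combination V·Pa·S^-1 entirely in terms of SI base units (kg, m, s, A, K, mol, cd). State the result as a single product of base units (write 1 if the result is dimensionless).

V = W/A (potential = power per current),
    = kg·m²·s⁻³·A⁻¹.
Pa = N/m² (pressure = force per area),
    = kg·m⁻¹·s⁻².
S = 1/Ω (conductance is reciprocal resistance),
    = kg⁻¹·m⁻²·s³·A².
So S⁻¹ = kg·m²·s⁻³·A⁻².
Combining: V·Pa·S⁻¹ = (kg·m²·s⁻³·A⁻¹) · (kg·m⁻¹·s⁻²) · (kg·m²·s⁻³·A⁻²) = kg³·m³·s⁻⁸·A⁻³.

kg³·m³·s⁻⁸·A⁻³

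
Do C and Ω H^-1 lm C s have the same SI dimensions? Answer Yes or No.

No

Left side:
  C = s·A.
Right side:
  Ω = V/A (resistance = voltage per current),
      = kg·m²·s⁻³·A⁻².
  H = Wb/A (inductance = flux per current),
      = kg·m²·s⁻²·A⁻².
  So H⁻¹ = kg⁻¹·m⁻²·s²·A².
  lm = cd·sr = cd (luminous flux; sr is dimensionless).
  C = A·s = s·A (charge = current × time).
  Combining: Ω·H⁻¹·lm·C·s = (kg·m²·s⁻³·A⁻²) · (kg⁻¹·m⁻²·s²·A²) · cd · (s·A) · s = s·A·cd.
Left is s·A; right is s·A·cd — different.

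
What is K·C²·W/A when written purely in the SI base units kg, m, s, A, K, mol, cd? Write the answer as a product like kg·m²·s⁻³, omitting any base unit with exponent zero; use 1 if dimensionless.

kg·m²·s⁻¹·A·K

C = A·s = s·A (charge = current × time).
So C² = s²·A².
W = J/s (power = energy per time),
    = kg·m²·s⁻³.
Combining: A⁻¹·K·C²·W = A⁻¹ · K · (s²·A²) · (kg·m²·s⁻³) = kg·m²·s⁻¹·A·K.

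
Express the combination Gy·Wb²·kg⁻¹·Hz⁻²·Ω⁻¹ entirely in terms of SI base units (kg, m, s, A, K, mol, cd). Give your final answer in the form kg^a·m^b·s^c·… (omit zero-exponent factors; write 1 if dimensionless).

m⁴·s⁻¹

Gy = J/kg (absorbed dose = energy per mass),
    = m²·s⁻².
Wb = V·s (flux: a volt is a weber per second),
    = kg·m²·s⁻²·A⁻¹.
So Wb² = kg²·m⁴·s⁻⁴·A⁻².
Hz = 1/s = s⁻¹ (frequency is cycles per second).
So Hz⁻² = s².
Ω = V/A (resistance = voltage per current),
    = kg·m²·s⁻³·A⁻².
So Ω⁻¹ = kg⁻¹·m⁻²·s³·A².
Combining: Gy·Wb²·kg⁻¹·Hz⁻²·Ω⁻¹ = (m²·s⁻²) · (kg²·m⁴·s⁻⁴·A⁻²) · kg⁻¹ · s² · (kg⁻¹·m⁻²·s³·A²) = m⁴·s⁻¹.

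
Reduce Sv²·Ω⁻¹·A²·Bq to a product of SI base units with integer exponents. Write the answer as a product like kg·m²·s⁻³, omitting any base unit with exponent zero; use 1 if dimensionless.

kg⁻¹·m²·s⁻²·A⁴

Sv = J/kg (equivalent dose = energy per mass),
    = m²·s⁻².
So Sv² = m⁴·s⁻⁴.
Ω = V/A (resistance = voltage per current),
    = kg·m²·s⁻³·A⁻².
So Ω⁻¹ = kg⁻¹·m⁻²·s³·A².
Bq = 1/s = s⁻¹ (activity is decays per second).
Combining: Sv²·Ω⁻¹·A²·Bq = (m⁴·s⁻⁴) · (kg⁻¹·m⁻²·s³·A²) · A² · s⁻¹ = kg⁻¹·m²·s⁻²·A⁴.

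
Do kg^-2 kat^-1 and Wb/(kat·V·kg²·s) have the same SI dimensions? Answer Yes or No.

Yes

Left side:
  kat = mol/s = s⁻¹·mol (catalytic activity).
  So kat⁻¹ = s·mol⁻¹.
  Combining: kg⁻²·kat⁻¹ = kg⁻² · (s·mol⁻¹) = kg⁻²·s·mol⁻¹.
Right side:
  kat = s⁻¹·mol.
  So kat⁻¹ = s·mol⁻¹.
  V = kg·m²·s⁻³·A⁻¹.
  So V⁻¹ = kg⁻¹·m⁻²·s³·A.
  Wb = kg·m²·s⁻²·A⁻¹.
  Combining: kat⁻¹·V⁻¹·Wb·kg⁻²·s⁻¹ = (s·mol⁻¹) · (kg⁻¹·m⁻²·s³·A) · (kg·m²·s⁻²·A⁻¹) · kg⁻² · s⁻¹ = kg⁻²·s·mol⁻¹.
Both reduce to kg⁻²·s·mol⁻¹.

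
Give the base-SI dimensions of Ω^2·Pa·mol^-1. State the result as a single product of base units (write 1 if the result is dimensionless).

Ω = V/A (resistance = voltage per current),
    = kg·m²·s⁻³·A⁻².
So Ω² = kg²·m⁴·s⁻⁶·A⁻⁴.
Pa = N/m² (pressure = force per area),
    = kg·m⁻¹·s⁻².
Combining: Ω²·Pa·mol⁻¹ = (kg²·m⁴·s⁻⁶·A⁻⁴) · (kg·m⁻¹·s⁻²) · mol⁻¹ = kg³·m³·s⁻⁸·A⁻⁴·mol⁻¹.

kg³·m³·s⁻⁸·A⁻⁴·mol⁻¹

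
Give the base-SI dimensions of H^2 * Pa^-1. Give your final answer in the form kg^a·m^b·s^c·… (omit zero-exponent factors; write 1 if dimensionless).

H = Wb/A (inductance = flux per current),
    = kg·m²·s⁻²·A⁻².
So H² = kg²·m⁴·s⁻⁴·A⁻⁴.
Pa = N/m² (pressure = force per area),
    = kg·m⁻¹·s⁻².
So Pa⁻¹ = kg⁻¹·m·s².
Combining: H²·Pa⁻¹ = (kg²·m⁴·s⁻⁴·A⁻⁴) · (kg⁻¹·m·s²) = kg·m⁵·s⁻²·A⁻⁴.

kg·m⁵·s⁻²·A⁻⁴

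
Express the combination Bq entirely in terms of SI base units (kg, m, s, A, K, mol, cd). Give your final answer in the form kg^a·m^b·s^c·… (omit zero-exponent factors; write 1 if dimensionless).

s⁻¹

Bq = 1/s = s⁻¹ (activity is decays per second).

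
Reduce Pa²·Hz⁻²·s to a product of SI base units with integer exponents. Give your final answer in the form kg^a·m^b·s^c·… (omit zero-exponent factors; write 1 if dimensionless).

Pa = kg·m⁻¹·s⁻².
So Pa² = kg²·m⁻²·s⁻⁴.
Hz = s⁻¹.
So Hz⁻² = s².
Combining: Pa²·Hz⁻²·s = (kg²·m⁻²·s⁻⁴) · s² · s = kg²·m⁻²·s⁻¹.

kg²·m⁻²·s⁻¹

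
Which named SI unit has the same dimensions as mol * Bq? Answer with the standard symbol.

Bq = 1/s = s⁻¹ (activity is decays per second).
Combining: mol·Bq = mol · s⁻¹ = s⁻¹·mol.
s⁻¹·mol is the base-SI form of the katal.

kat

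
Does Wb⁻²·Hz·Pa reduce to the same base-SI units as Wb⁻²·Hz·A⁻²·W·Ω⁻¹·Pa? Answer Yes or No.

Left side:
  Wb = V·s (flux: a volt is a weber per second),
      = kg·m²·s⁻²·A⁻¹.
  So Wb⁻² = kg⁻²·m⁻⁴·s⁴·A².
  Hz = 1/s = s⁻¹ (frequency is cycles per second).
  Pa = N/m² (pressure = force per area),
      = kg·m⁻¹·s⁻².
  Combining: Wb⁻²·Hz·Pa = (kg⁻²·m⁻⁴·s⁴·A²) · s⁻¹ · (kg·m⁻¹·s⁻²) = kg⁻¹·m⁻⁵·s·A².
Right side:
  Wb = kg·m²·s⁻²·A⁻¹.
  So Wb⁻² = kg⁻²·m⁻⁴·s⁴·A².
  Hz = s⁻¹.
  W = kg·m²·s⁻³.
  Ω = kg·m²·s⁻³·A⁻².
  So Ω⁻¹ = kg⁻¹·m⁻²·s³·A².
  Pa = kg·m⁻¹·s⁻².
  Combining: Wb⁻²·Hz·A⁻²·W·Ω⁻¹·Pa = (kg⁻²·m⁻⁴·s⁴·A²) · s⁻¹ · A⁻² · (kg·m²·s⁻³) · (kg⁻¹·m⁻²·s³·A²) · (kg·m⁻¹·s⁻²) = kg⁻¹·m⁻⁵·s·A².
Both reduce to kg⁻¹·m⁻⁵·s·A².

Yes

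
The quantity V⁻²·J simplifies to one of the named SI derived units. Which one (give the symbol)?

F

V = W/A (potential = power per current),
    = kg·m²·s⁻³·A⁻¹.
So V⁻² = kg⁻²·m⁻⁴·s⁶·A².
J = N·m (work = force × distance),
    = kg·m²·s⁻².
Combining: V⁻²·J = (kg⁻²·m⁻⁴·s⁶·A²) · (kg·m²·s⁻²) = kg⁻¹·m⁻²·s⁴·A².
kg⁻¹·m⁻²·s⁴·A² is the base-SI form of the farad.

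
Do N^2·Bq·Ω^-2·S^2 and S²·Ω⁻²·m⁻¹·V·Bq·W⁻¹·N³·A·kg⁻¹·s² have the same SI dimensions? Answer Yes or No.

Left side:
  N = kg·m/s² = kg·m·s⁻² (force = mass × acceleration).
  So N² = kg²·m²·s⁻⁴.
  Bq = 1/s = s⁻¹ (activity is decays per second).
  Ω = V/A (resistance = voltage per current),
      = kg·m²·s⁻³·A⁻².
  So Ω⁻² = kg⁻²·m⁻⁴·s⁶·A⁴.
  S = 1/Ω (conductance is reciprocal resistance),
      = kg⁻¹·m⁻²·s³·A².
  So S² = kg⁻²·m⁻⁴·s⁶·A⁴.
  Combining: N²·Bq·Ω⁻²·S² = (kg²·m²·s⁻⁴) · s⁻¹ · (kg⁻²·m⁻⁴·s⁶·A⁴) · (kg⁻²·m⁻⁴·s⁶·A⁴) = kg⁻²·m⁻⁶·s⁷·A⁸.
Right side:
  S = 1/Ω (conductance is reciprocal resistance),
      = kg⁻¹·m⁻²·s³·A².
  So S² = kg⁻²·m⁻⁴·s⁶·A⁴.
  Ω = V/A (resistance = voltage per current),
      = kg·m²·s⁻³·A⁻².
  So Ω⁻² = kg⁻²·m⁻⁴·s⁶·A⁴.
  V = W/A (potential = power per current),
      = kg·m²·s⁻³·A⁻¹.
  Bq = 1/s = s⁻¹ (activity is decays per second).
  W = J/s (power = energy per time),
      = kg·m²·s⁻³.
  So W⁻¹ = kg⁻¹·m⁻²·s³.
  N = kg·m/s² = kg·m·s⁻² (force = mass × acceleration).
  So N³ = kg³·m³·s⁻⁶.
  Combining: S²·Ω⁻²·m⁻¹·V·Bq·W⁻¹·N³·A·kg⁻¹·s² = (kg⁻²·m⁻⁴·s⁶·A⁴) · (kg⁻²·m⁻⁴·s⁶·A⁴) · m⁻¹ · (kg·m²·s⁻³·A⁻¹) · s⁻¹ · (kg⁻¹·m⁻²·s³) · (kg³·m³·s⁻⁶) · A · kg⁻¹ · s² = kg⁻²·m⁻⁶·s⁷·A⁸.
Both reduce to kg⁻²·m⁻⁶·s⁷·A⁸.

Yes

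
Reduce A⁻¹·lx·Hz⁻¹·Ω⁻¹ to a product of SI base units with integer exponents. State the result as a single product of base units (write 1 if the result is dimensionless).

lx = lm/m² (illuminance = luminous flux per area),
    = m⁻²·cd.
Hz = 1/s = s⁻¹ (frequency is cycles per second).
So Hz⁻¹ = s.
Ω = V/A (resistance = voltage per current),
    = kg·m²·s⁻³·A⁻².
So Ω⁻¹ = kg⁻¹·m⁻²·s³·A².
Combining: A⁻¹·lx·Hz⁻¹·Ω⁻¹ = A⁻¹ · (m⁻²·cd) · s · (kg⁻¹·m⁻²·s³·A²) = kg⁻¹·m⁻⁴·s⁴·A·cd.

kg⁻¹·m⁻⁴·s⁴·A·cd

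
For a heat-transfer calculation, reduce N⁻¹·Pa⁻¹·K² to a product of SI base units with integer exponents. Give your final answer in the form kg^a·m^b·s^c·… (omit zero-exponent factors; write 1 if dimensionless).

kg⁻²·s⁴·K²

N = kg·m/s² = kg·m·s⁻² (force = mass × acceleration).
So N⁻¹ = kg⁻¹·m⁻¹·s².
Pa = N/m² (pressure = force per area),
    = kg·m⁻¹·s⁻².
So Pa⁻¹ = kg⁻¹·m·s².
Combining: N⁻¹·Pa⁻¹·K² = (kg⁻¹·m⁻¹·s²) · (kg⁻¹·m·s²) · K² = kg⁻²·s⁴·K².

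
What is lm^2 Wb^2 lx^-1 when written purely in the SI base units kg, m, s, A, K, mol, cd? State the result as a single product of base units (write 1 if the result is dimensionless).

lm = cd.
So lm² = cd².
Wb = kg·m²·s⁻²·A⁻¹.
So Wb² = kg²·m⁴·s⁻⁴·A⁻².
lx = m⁻²·cd.
So lx⁻¹ = m²·cd⁻¹.
Combining: lm²·Wb²·lx⁻¹ = cd² · (kg²·m⁴·s⁻⁴·A⁻²) · (m²·cd⁻¹) = kg²·m⁶·s⁻⁴·A⁻²·cd.

kg²·m⁶·s⁻⁴·A⁻²·cd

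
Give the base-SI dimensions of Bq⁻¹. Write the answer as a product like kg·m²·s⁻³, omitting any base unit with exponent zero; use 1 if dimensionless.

Bq = 1/s = s⁻¹ (activity is decays per second).
So Bq⁻¹ = s.

s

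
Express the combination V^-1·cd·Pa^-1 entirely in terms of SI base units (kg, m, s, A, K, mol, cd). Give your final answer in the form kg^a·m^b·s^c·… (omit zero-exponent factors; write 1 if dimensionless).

kg⁻²·m⁻¹·s⁵·A·cd

V = W/A (potential = power per current),
    = kg·m²·s⁻³·A⁻¹.
So V⁻¹ = kg⁻¹·m⁻²·s³·A.
Pa = N/m² (pressure = force per area),
    = kg·m⁻¹·s⁻².
So Pa⁻¹ = kg⁻¹·m·s².
Combining: V⁻¹·cd·Pa⁻¹ = (kg⁻¹·m⁻²·s³·A) · cd · (kg⁻¹·m·s²) = kg⁻²·m⁻¹·s⁵·A·cd.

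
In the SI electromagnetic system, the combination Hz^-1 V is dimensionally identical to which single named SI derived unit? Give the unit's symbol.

Wb

Hz = 1/s = s⁻¹ (frequency is cycles per second).
So Hz⁻¹ = s.
V = W/A (potential = power per current),
    = kg·m²·s⁻³·A⁻¹.
Combining: Hz⁻¹·V = s · (kg·m²·s⁻³·A⁻¹) = kg·m²·s⁻²·A⁻¹.
kg·m²·s⁻²·A⁻¹ is the base-SI form of the weber.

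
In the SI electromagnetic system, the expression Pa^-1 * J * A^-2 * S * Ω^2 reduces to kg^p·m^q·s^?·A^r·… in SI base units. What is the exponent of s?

-3

Pa = N/m² (pressure = force per area),
    = kg·m⁻¹·s⁻².
So Pa⁻¹ = kg⁻¹·m·s².
J = N·m (work = force × distance),
    = kg·m²·s⁻².
S = 1/Ω (conductance is reciprocal resistance),
    = kg⁻¹·m⁻²·s³·A².
Ω = V/A (resistance = voltage per current),
    = kg·m²·s⁻³·A⁻².
So Ω² = kg²·m⁴·s⁻⁶·A⁻⁴.
Combining: Pa⁻¹·J·A⁻²·S·Ω² = (kg⁻¹·m·s²) · (kg·m²·s⁻²) · A⁻² · (kg⁻¹·m⁻²·s³·A²) · (kg²·m⁴·s⁻⁶·A⁻⁴) = kg·m⁵·s⁻³·A⁻⁴.
The exponent of s is -3.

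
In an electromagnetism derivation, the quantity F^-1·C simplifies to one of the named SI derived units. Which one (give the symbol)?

F = C/V (capacitance = charge per voltage),
    = A·s/(kg·m²·s⁻³·A⁻¹) (substituting C and V),
    = kg⁻¹·m⁻²·s⁴·A².
So F⁻¹ = kg·m²·s⁻⁴·A⁻².
C = A·s = s·A (charge = current × time).
Combining: F⁻¹·C = (kg·m²·s⁻⁴·A⁻²) · (s·A) = kg·m²·s⁻³·A⁻¹.
kg·m²·s⁻³·A⁻¹ is the base-SI form of the volt.

V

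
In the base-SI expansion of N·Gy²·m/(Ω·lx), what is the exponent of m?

Ω = V/A (resistance = voltage per current),
    = kg·m²·s⁻³·A⁻².
So Ω⁻¹ = kg⁻¹·m⁻²·s³·A².
N = kg·m/s² = kg·m·s⁻² (force = mass × acceleration).
lx = lm/m² (illuminance = luminous flux per area),
    = m⁻²·cd.
So lx⁻¹ = m²·cd⁻¹.
Gy = J/kg (absorbed dose = energy per mass),
    = m²·s⁻².
So Gy² = m⁴·s⁻⁴.
Combining: Ω⁻¹·N·lx⁻¹·Gy²·m = (kg⁻¹·m⁻²·s³·A²) · (kg·m·s⁻²) · (m²·cd⁻¹) · (m⁴·s⁻⁴) · m = m⁶·s⁻³·A²·cd⁻¹.
The exponent of m is 6.

6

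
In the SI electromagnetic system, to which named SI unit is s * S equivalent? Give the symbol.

F

S = 1/Ω (conductance is reciprocal resistance),
    = kg⁻¹·m⁻²·s³·A².
Combining: s·S = s · (kg⁻¹·m⁻²·s³·A²) = kg⁻¹·m⁻²·s⁴·A².
kg⁻¹·m⁻²·s⁴·A² is the base-SI form of the farad.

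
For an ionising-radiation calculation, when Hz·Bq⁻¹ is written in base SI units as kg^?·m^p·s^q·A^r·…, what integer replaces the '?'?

Hz = 1/s = s⁻¹ (frequency is cycles per second).
Bq = 1/s = s⁻¹ (activity is decays per second).
So Bq⁻¹ = s.
Combining: Hz·Bq⁻¹ = s⁻¹ · s = 1.
The exponent of kg is 0.

0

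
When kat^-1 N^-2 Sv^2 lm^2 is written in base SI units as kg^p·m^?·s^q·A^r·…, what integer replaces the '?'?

2

kat = mol/s = s⁻¹·mol (catalytic activity).
So kat⁻¹ = s·mol⁻¹.
N = kg·m/s² = kg·m·s⁻² (force = mass × acceleration).
So N⁻² = kg⁻²·m⁻²·s⁴.
Sv = J/kg (equivalent dose = energy per mass),
    = m²·s⁻².
So Sv² = m⁴·s⁻⁴.
lm = cd·sr = cd (luminous flux; sr is dimensionless).
So lm² = cd².
Combining: kat⁻¹·N⁻²·Sv²·lm² = (s·mol⁻¹) · (kg⁻²·m⁻²·s⁴) · (m⁴·s⁻⁴) · cd² = kg⁻²·m²·s·mol⁻¹·cd².
The exponent of m is 2.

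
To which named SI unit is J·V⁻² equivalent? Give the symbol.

F

J = kg·m²·s⁻².
V = kg·m²·s⁻³·A⁻¹.
So V⁻² = kg⁻²·m⁻⁴·s⁶·A².
Combining: J·V⁻² = (kg·m²·s⁻²) · (kg⁻²·m⁻⁴·s⁶·A²) = kg⁻¹·m⁻²·s⁴·A².
kg⁻¹·m⁻²·s⁴·A² is the base-SI form of the farad.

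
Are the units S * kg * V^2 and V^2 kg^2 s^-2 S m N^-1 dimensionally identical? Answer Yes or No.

Left side:
  S = kg⁻¹·m⁻²·s³·A².
  V = kg·m²·s⁻³·A⁻¹.
  So V² = kg²·m⁴·s⁻⁶·A⁻².
  Combining: S·kg·V² = (kg⁻¹·m⁻²·s³·A²) · kg · (kg²·m⁴·s⁻⁶·A⁻²) = kg²·m²·s⁻³.
Right side:
  V = W/A (potential = power per current),
      = kg·m²·s⁻³·A⁻¹.
  So V² = kg²·m⁴·s⁻⁶·A⁻².
  S = 1/Ω (conductance is reciprocal resistance),
      = kg⁻¹·m⁻²·s³·A².
  N = kg·m/s² = kg·m·s⁻² (force = mass × acceleration).
  So N⁻¹ = kg⁻¹·m⁻¹·s².
  Combining: V²·kg²·s⁻²·S·m·N⁻¹ = (kg²·m⁴·s⁻⁶·A⁻²) · kg² · s⁻² · (kg⁻¹·m⁻²·s³·A²) · m · (kg⁻¹·m⁻¹·s²) = kg²·m²·s⁻³.
Both reduce to kg²·m²·s⁻³.

Yes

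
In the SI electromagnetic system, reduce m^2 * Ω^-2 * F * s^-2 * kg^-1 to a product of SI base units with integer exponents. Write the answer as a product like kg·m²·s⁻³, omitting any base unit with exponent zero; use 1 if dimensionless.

kg⁻⁴·m⁻⁴·s⁸·A⁶

Ω = V/A (resistance = voltage per current),
    = kg·m²·s⁻³·A⁻².
So Ω⁻² = kg⁻²·m⁻⁴·s⁶·A⁴.
F = C/V (capacitance = charge per voltage),
    = A·s/(kg·m²·s⁻³·A⁻¹) (substituting C and V),
    = kg⁻¹·m⁻²·s⁴·A².
Combining: m²·Ω⁻²·F·s⁻²·kg⁻¹ = m² · (kg⁻²·m⁻⁴·s⁶·A⁴) · (kg⁻¹·m⁻²·s⁴·A²) · s⁻² · kg⁻¹ = kg⁻⁴·m⁻⁴·s⁸·A⁶.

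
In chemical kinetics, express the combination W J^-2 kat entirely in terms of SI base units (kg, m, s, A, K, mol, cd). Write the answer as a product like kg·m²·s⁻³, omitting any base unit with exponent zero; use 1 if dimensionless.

kg⁻¹·m⁻²·mol

W = kg·m²·s⁻³.
J = kg·m²·s⁻².
So J⁻² = kg⁻²·m⁻⁴·s⁴.
kat = s⁻¹·mol.
Combining: W·J⁻²·kat = (kg·m²·s⁻³) · (kg⁻²·m⁻⁴·s⁴) · (s⁻¹·mol) = kg⁻¹·m⁻²·mol.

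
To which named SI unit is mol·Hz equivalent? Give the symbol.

Hz = s⁻¹.
Combining: mol·Hz = mol · s⁻¹ = s⁻¹·mol.
s⁻¹·mol is the base-SI form of the katal.

kat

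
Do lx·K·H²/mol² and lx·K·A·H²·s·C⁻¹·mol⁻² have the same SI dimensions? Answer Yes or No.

Yes

Left side:
  lx = lm/m² (illuminance = luminous flux per area),
      = m⁻²·cd.
  H = Wb/A (inductance = flux per current),
      = kg·m²·s⁻²·A⁻².
  So H² = kg²·m⁴·s⁻⁴·A⁻⁴.
  Combining: lx·K·mol⁻²·H² = (m⁻²·cd) · K · mol⁻² · (kg²·m⁴·s⁻⁴·A⁻⁴) = kg²·m²·s⁻⁴·A⁻⁴·K·mol⁻²·cd.
Right side:
  lx = lm/m² (illuminance = luminous flux per area),
      = m⁻²·cd.
  H = Wb/A (inductance = flux per current),
      = kg·m²·s⁻²·A⁻².
  So H² = kg²·m⁴·s⁻⁴·A⁻⁴.
  C = A·s = s·A (charge = current × time).
  So C⁻¹ = s⁻¹·A⁻¹.
  Combining: lx·K·A·H²·s·C⁻¹·mol⁻² = (m⁻²·cd) · K · A · (kg²·m⁴·s⁻⁴·A⁻⁴) · s · (s⁻¹·A⁻¹) · mol⁻² = kg²·m²·s⁻⁴·A⁻⁴·K·mol⁻²·cd.
Both reduce to kg²·m²·s⁻⁴·A⁻⁴·K·mol⁻²·cd.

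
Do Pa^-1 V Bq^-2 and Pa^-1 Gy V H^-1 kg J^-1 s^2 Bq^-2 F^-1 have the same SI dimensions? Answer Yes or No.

Yes

Left side:
  Pa = kg·m⁻¹·s⁻².
  So Pa⁻¹ = kg⁻¹·m·s².
  V = kg·m²·s⁻³·A⁻¹.
  Bq = s⁻¹.
  So Bq⁻² = s².
  Combining: Pa⁻¹·V·Bq⁻² = (kg⁻¹·m·s²) · (kg·m²·s⁻³·A⁻¹) · s² = m³·s·A⁻¹.
Right side:
  Pa = N/m² (pressure = force per area),
      = kg·m⁻¹·s⁻².
  So Pa⁻¹ = kg⁻¹·m·s².
  Gy = J/kg (absorbed dose = energy per mass),
      = m²·s⁻².
  V = W/A (potential = power per current),
      = kg·m²·s⁻³·A⁻¹.
  H = Wb/A (inductance = flux per current),
      = kg·m²·s⁻²·A⁻².
  So H⁻¹ = kg⁻¹·m⁻²·s²·A².
  J = N·m (work = force × distance),
      = kg·m²·s⁻².
  So J⁻¹ = kg⁻¹·m⁻²·s².
  Bq = 1/s = s⁻¹ (activity is decays per second).
  So Bq⁻² = s².
  F = C/V (capacitance = charge per voltage),
      = A·s/(kg·m²·s⁻³·A⁻¹) (substituting C and V),
      = kg⁻¹·m⁻²·s⁴·A².
  So F⁻¹ = kg·m²·s⁻⁴·A⁻².
  Combining: Pa⁻¹·Gy·V·H⁻¹·kg·J⁻¹·s²·Bq⁻²·F⁻¹ = (kg⁻¹·m·s²) · (m²·s⁻²) · (kg·m²·s⁻³·A⁻¹) · (kg⁻¹·m⁻²·s²·A²) · kg · (kg⁻¹·m⁻²·s²) · s² · s² · (kg·m²·s⁻⁴·A⁻²) = m³·s·A⁻¹.
Both reduce to m³·s·A⁻¹.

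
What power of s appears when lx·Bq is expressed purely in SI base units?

-1

lx = m⁻²·cd.
Bq = s⁻¹.
Combining: lx·Bq = (m⁻²·cd) · s⁻¹ = m⁻²·s⁻¹·cd.
The exponent of s is -1.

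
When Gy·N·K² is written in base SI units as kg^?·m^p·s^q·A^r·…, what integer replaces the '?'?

Gy = m²·s⁻².
N = kg·m·s⁻².
Combining: Gy·N·K² = (m²·s⁻²) · (kg·m·s⁻²) · K² = kg·m³·s⁻⁴·K².
The exponent of kg is 1.

1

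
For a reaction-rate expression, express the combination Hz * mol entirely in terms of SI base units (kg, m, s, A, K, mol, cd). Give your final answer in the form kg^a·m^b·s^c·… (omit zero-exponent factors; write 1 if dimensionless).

Hz = s⁻¹.
Combining: Hz·mol = s⁻¹ · mol = s⁻¹·mol.

s⁻¹·mol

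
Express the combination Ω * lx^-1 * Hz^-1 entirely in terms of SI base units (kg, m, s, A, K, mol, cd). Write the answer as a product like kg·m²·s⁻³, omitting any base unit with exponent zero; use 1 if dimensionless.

Ω = V/A (resistance = voltage per current),
    = kg·m²·s⁻³·A⁻².
lx = lm/m² (illuminance = luminous flux per area),
    = m⁻²·cd.
So lx⁻¹ = m²·cd⁻¹.
Hz = 1/s = s⁻¹ (frequency is cycles per second).
So Hz⁻¹ = s.
Combining: Ω·lx⁻¹·Hz⁻¹ = (kg·m²·s⁻³·A⁻²) · (m²·cd⁻¹) · s = kg·m⁴·s⁻²·A⁻²·cd⁻¹.

kg·m⁴·s⁻²·A⁻²·cd⁻¹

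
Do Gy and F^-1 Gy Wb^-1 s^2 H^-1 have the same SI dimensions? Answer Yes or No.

No

Left side:
  Gy = J/kg (absorbed dose = energy per mass),
      = m²·s⁻².
Right side:
  F = C/V (capacitance = charge per voltage),
      = A·s/(kg·m²·s⁻³·A⁻¹) (substituting C and V),
      = kg⁻¹·m⁻²·s⁴·A².
  So F⁻¹ = kg·m²·s⁻⁴·A⁻².
  Gy = J/kg (absorbed dose = energy per mass),
      = m²·s⁻².
  Wb = V·s (flux: a volt is a weber per second),
      = kg·m²·s⁻²·A⁻¹.
  So Wb⁻¹ = kg⁻¹·m⁻²·s²·A.
  H = Wb/A (inductance = flux per current),
      = kg·m²·s⁻²·A⁻².
  So H⁻¹ = kg⁻¹·m⁻²·s²·A².
  Combining: F⁻¹·Gy·Wb⁻¹·s²·H⁻¹ = (kg·m²·s⁻⁴·A⁻²) · (m²·s⁻²) · (kg⁻¹·m⁻²·s²·A) · s² · (kg⁻¹·m⁻²·s²·A²) = kg⁻¹·A.
Left is m²·s⁻²; right is kg⁻¹·A — different.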